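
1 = 1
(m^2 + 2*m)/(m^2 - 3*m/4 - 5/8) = 8*m*(m + 2)/(8*m^2 - 6*m - 5)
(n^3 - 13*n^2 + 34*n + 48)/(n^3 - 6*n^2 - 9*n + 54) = (n^2 - 7*n - 8)/(n^2 - 9)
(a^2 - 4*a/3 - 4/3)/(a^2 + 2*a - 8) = (a + 2/3)/(a + 4)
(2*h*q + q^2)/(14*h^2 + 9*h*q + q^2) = q/(7*h + q)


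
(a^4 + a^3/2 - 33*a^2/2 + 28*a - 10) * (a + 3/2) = a^5 + 2*a^4 - 63*a^3/4 + 13*a^2/4 + 32*a - 15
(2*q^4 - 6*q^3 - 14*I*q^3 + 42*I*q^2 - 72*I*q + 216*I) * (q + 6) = 2*q^5 + 6*q^4 - 14*I*q^4 - 36*q^3 - 42*I*q^3 + 180*I*q^2 - 216*I*q + 1296*I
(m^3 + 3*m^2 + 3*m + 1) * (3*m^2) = 3*m^5 + 9*m^4 + 9*m^3 + 3*m^2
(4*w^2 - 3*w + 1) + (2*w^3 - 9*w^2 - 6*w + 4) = 2*w^3 - 5*w^2 - 9*w + 5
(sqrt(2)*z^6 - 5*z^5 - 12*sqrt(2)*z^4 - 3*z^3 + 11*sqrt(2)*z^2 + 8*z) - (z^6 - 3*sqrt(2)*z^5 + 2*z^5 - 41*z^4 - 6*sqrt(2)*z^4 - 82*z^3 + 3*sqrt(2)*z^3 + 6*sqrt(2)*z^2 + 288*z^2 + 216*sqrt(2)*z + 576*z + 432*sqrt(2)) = -z^6 + sqrt(2)*z^6 - 7*z^5 + 3*sqrt(2)*z^5 - 6*sqrt(2)*z^4 + 41*z^4 - 3*sqrt(2)*z^3 + 79*z^3 - 288*z^2 + 5*sqrt(2)*z^2 - 568*z - 216*sqrt(2)*z - 432*sqrt(2)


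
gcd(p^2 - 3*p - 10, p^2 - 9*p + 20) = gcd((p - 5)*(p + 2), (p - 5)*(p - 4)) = p - 5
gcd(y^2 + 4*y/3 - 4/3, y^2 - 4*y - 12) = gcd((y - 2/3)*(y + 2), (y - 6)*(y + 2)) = y + 2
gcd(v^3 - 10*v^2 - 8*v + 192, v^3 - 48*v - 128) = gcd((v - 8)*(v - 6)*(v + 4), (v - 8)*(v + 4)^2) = v^2 - 4*v - 32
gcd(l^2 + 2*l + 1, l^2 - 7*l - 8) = l + 1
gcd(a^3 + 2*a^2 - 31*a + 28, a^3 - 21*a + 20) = a^2 - 5*a + 4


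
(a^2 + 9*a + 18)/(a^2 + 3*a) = (a + 6)/a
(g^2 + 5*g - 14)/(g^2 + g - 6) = (g + 7)/(g + 3)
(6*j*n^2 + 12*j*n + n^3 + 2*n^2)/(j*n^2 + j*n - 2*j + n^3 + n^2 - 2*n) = n*(6*j + n)/(j*n - j + n^2 - n)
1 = 1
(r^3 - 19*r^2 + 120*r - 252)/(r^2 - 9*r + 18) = (r^2 - 13*r + 42)/(r - 3)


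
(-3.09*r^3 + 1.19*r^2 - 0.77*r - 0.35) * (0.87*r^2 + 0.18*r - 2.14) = -2.6883*r^5 + 0.4791*r^4 + 6.1569*r^3 - 2.9897*r^2 + 1.5848*r + 0.749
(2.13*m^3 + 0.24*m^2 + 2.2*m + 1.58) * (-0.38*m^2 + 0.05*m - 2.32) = -0.8094*m^5 + 0.0153*m^4 - 5.7656*m^3 - 1.0472*m^2 - 5.025*m - 3.6656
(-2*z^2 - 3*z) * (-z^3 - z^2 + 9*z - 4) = 2*z^5 + 5*z^4 - 15*z^3 - 19*z^2 + 12*z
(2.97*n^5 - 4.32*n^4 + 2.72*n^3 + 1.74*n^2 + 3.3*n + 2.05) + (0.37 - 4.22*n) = 2.97*n^5 - 4.32*n^4 + 2.72*n^3 + 1.74*n^2 - 0.92*n + 2.42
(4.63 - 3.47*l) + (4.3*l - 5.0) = 0.83*l - 0.37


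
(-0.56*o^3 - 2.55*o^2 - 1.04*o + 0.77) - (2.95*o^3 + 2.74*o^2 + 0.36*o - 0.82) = -3.51*o^3 - 5.29*o^2 - 1.4*o + 1.59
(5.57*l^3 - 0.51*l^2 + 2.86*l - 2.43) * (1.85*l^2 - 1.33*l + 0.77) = 10.3045*l^5 - 8.3516*l^4 + 10.2582*l^3 - 8.692*l^2 + 5.4341*l - 1.8711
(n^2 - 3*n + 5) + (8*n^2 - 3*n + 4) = 9*n^2 - 6*n + 9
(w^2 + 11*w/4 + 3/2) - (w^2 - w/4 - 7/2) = 3*w + 5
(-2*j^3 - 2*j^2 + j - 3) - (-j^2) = -2*j^3 - j^2 + j - 3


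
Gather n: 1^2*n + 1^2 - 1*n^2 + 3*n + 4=-n^2 + 4*n + 5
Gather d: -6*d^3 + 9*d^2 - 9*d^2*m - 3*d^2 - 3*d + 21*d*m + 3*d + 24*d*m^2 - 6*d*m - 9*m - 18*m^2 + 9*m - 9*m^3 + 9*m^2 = -6*d^3 + d^2*(6 - 9*m) + d*(24*m^2 + 15*m) - 9*m^3 - 9*m^2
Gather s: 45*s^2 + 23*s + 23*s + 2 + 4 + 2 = 45*s^2 + 46*s + 8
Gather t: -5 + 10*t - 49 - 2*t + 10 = 8*t - 44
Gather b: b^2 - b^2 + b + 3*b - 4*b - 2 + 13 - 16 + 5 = 0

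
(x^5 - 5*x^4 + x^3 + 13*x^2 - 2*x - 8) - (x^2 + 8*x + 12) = x^5 - 5*x^4 + x^3 + 12*x^2 - 10*x - 20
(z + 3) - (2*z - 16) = 19 - z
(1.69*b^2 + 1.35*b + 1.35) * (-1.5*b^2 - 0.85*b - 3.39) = -2.535*b^4 - 3.4615*b^3 - 8.9016*b^2 - 5.724*b - 4.5765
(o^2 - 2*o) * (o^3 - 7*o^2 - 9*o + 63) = o^5 - 9*o^4 + 5*o^3 + 81*o^2 - 126*o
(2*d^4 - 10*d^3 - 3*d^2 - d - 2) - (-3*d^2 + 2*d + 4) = 2*d^4 - 10*d^3 - 3*d - 6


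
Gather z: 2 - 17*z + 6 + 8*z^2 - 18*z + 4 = 8*z^2 - 35*z + 12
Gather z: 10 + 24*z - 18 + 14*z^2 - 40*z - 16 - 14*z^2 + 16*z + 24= 0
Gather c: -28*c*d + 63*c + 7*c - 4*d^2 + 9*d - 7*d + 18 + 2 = c*(70 - 28*d) - 4*d^2 + 2*d + 20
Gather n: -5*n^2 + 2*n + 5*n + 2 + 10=-5*n^2 + 7*n + 12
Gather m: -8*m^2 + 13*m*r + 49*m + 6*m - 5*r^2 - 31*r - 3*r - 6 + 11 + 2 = -8*m^2 + m*(13*r + 55) - 5*r^2 - 34*r + 7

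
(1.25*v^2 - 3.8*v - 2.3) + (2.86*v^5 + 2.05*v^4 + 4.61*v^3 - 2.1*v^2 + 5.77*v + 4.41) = 2.86*v^5 + 2.05*v^4 + 4.61*v^3 - 0.85*v^2 + 1.97*v + 2.11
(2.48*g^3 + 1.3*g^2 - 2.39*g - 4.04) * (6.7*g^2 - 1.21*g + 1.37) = 16.616*g^5 + 5.7092*g^4 - 14.1884*g^3 - 22.3951*g^2 + 1.6141*g - 5.5348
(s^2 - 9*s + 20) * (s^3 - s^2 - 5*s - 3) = s^5 - 10*s^4 + 24*s^3 + 22*s^2 - 73*s - 60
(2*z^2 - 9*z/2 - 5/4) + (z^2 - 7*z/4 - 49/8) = 3*z^2 - 25*z/4 - 59/8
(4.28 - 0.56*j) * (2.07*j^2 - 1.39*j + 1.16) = -1.1592*j^3 + 9.638*j^2 - 6.5988*j + 4.9648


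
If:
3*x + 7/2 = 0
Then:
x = -7/6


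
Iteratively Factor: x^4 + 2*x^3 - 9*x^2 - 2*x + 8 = (x - 2)*(x^3 + 4*x^2 - x - 4) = (x - 2)*(x + 4)*(x^2 - 1) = (x - 2)*(x + 1)*(x + 4)*(x - 1)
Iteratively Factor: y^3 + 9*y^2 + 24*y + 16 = (y + 4)*(y^2 + 5*y + 4) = (y + 4)^2*(y + 1)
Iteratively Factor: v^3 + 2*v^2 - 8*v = (v)*(v^2 + 2*v - 8) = v*(v + 4)*(v - 2)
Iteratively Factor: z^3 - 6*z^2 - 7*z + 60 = (z - 5)*(z^2 - z - 12) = (z - 5)*(z - 4)*(z + 3)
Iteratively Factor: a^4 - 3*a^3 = (a)*(a^3 - 3*a^2) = a^2*(a^2 - 3*a) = a^2*(a - 3)*(a)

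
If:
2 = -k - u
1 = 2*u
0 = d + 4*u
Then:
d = -2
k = -5/2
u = 1/2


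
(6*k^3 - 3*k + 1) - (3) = 6*k^3 - 3*k - 2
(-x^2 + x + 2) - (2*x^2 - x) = -3*x^2 + 2*x + 2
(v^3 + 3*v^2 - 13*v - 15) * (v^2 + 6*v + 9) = v^5 + 9*v^4 + 14*v^3 - 66*v^2 - 207*v - 135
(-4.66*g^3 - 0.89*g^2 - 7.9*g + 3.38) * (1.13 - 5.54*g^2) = 25.8164*g^5 + 4.9306*g^4 + 38.5002*g^3 - 19.7309*g^2 - 8.927*g + 3.8194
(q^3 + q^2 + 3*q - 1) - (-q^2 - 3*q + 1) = q^3 + 2*q^2 + 6*q - 2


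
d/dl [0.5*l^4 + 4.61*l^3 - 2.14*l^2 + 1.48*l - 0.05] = 2.0*l^3 + 13.83*l^2 - 4.28*l + 1.48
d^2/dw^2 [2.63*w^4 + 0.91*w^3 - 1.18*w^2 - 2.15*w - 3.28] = 31.56*w^2 + 5.46*w - 2.36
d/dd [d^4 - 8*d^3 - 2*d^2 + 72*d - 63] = 4*d^3 - 24*d^2 - 4*d + 72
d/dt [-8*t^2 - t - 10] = -16*t - 1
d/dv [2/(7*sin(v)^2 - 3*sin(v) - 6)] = 2*(3 - 14*sin(v))*cos(v)/(-7*sin(v)^2 + 3*sin(v) + 6)^2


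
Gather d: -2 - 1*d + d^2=d^2 - d - 2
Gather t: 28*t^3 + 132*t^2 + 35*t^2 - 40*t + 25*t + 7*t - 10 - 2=28*t^3 + 167*t^2 - 8*t - 12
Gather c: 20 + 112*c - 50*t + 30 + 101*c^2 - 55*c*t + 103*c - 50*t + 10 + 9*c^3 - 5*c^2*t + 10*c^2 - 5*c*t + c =9*c^3 + c^2*(111 - 5*t) + c*(216 - 60*t) - 100*t + 60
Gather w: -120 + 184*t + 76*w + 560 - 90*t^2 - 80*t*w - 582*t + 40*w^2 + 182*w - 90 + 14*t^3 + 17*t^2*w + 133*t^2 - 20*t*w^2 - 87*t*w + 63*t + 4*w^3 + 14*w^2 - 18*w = 14*t^3 + 43*t^2 - 335*t + 4*w^3 + w^2*(54 - 20*t) + w*(17*t^2 - 167*t + 240) + 350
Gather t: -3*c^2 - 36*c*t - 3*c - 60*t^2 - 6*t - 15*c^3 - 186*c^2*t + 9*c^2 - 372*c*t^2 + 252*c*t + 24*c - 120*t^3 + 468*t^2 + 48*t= -15*c^3 + 6*c^2 + 21*c - 120*t^3 + t^2*(408 - 372*c) + t*(-186*c^2 + 216*c + 42)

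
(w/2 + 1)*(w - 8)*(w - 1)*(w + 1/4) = w^4/2 - 27*w^3/8 - 47*w^2/8 + 27*w/4 + 2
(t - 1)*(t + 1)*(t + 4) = t^3 + 4*t^2 - t - 4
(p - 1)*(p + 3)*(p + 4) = p^3 + 6*p^2 + 5*p - 12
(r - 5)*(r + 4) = r^2 - r - 20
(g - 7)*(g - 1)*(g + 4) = g^3 - 4*g^2 - 25*g + 28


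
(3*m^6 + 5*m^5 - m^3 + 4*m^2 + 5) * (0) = 0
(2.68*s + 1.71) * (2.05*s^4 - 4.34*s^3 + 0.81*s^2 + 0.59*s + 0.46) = 5.494*s^5 - 8.1257*s^4 - 5.2506*s^3 + 2.9663*s^2 + 2.2417*s + 0.7866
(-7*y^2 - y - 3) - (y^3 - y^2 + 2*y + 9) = -y^3 - 6*y^2 - 3*y - 12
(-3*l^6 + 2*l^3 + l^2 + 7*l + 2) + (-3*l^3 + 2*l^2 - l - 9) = -3*l^6 - l^3 + 3*l^2 + 6*l - 7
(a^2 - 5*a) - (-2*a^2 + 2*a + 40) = 3*a^2 - 7*a - 40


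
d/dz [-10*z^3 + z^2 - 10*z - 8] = -30*z^2 + 2*z - 10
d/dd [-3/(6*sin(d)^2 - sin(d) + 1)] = 3*(12*sin(d) - 1)*cos(d)/(6*sin(d)^2 - sin(d) + 1)^2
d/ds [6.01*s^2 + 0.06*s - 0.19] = 12.02*s + 0.06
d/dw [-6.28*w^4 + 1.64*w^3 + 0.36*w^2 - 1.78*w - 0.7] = -25.12*w^3 + 4.92*w^2 + 0.72*w - 1.78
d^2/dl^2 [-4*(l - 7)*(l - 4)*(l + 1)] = 80 - 24*l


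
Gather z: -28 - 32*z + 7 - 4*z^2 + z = -4*z^2 - 31*z - 21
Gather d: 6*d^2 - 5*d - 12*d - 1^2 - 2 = 6*d^2 - 17*d - 3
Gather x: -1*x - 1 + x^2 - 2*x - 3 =x^2 - 3*x - 4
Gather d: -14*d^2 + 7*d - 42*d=-14*d^2 - 35*d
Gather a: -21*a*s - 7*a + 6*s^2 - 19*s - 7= a*(-21*s - 7) + 6*s^2 - 19*s - 7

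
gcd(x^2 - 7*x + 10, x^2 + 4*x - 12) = x - 2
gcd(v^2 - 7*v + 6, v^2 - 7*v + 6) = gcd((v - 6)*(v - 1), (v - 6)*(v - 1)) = v^2 - 7*v + 6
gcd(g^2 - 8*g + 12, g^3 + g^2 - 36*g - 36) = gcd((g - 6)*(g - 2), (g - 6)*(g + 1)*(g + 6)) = g - 6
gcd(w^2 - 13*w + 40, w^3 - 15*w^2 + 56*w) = w - 8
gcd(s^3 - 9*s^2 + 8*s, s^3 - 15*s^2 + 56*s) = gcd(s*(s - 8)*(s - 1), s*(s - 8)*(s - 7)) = s^2 - 8*s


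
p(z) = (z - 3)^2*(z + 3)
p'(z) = (z - 3)^2 + (z + 3)*(2*z - 6)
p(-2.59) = 12.81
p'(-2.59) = 26.66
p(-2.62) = 12.00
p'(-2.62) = 27.31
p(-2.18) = 22.00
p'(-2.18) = 18.34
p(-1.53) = 30.17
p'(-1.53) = 7.20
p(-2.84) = 5.46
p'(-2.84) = 32.24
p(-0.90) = 31.94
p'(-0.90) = -1.17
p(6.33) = 103.46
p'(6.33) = 73.23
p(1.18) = 13.85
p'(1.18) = -11.90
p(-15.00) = -3888.00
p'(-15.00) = 756.00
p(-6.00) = -243.00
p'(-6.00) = 135.00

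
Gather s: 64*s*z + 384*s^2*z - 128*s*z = 384*s^2*z - 64*s*z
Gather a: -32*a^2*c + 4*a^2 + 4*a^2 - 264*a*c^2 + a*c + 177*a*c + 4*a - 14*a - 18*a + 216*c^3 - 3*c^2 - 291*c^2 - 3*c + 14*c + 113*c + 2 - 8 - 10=a^2*(8 - 32*c) + a*(-264*c^2 + 178*c - 28) + 216*c^3 - 294*c^2 + 124*c - 16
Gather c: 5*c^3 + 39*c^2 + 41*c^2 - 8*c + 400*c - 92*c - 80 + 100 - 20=5*c^3 + 80*c^2 + 300*c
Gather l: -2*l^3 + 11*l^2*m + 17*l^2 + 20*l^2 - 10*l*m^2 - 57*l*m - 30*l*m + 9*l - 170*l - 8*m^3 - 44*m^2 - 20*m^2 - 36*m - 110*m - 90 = -2*l^3 + l^2*(11*m + 37) + l*(-10*m^2 - 87*m - 161) - 8*m^3 - 64*m^2 - 146*m - 90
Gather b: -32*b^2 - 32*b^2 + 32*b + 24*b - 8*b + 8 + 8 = -64*b^2 + 48*b + 16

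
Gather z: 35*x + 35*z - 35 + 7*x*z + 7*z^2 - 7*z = 35*x + 7*z^2 + z*(7*x + 28) - 35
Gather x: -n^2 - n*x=-n^2 - n*x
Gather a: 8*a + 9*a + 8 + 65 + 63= 17*a + 136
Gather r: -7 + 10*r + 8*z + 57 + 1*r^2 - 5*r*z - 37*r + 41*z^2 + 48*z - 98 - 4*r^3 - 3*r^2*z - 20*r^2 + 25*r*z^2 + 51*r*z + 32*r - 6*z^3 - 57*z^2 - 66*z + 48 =-4*r^3 + r^2*(-3*z - 19) + r*(25*z^2 + 46*z + 5) - 6*z^3 - 16*z^2 - 10*z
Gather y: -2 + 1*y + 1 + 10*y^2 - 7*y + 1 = 10*y^2 - 6*y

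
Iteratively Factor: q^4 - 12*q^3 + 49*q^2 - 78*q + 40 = (q - 2)*(q^3 - 10*q^2 + 29*q - 20) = (q - 2)*(q - 1)*(q^2 - 9*q + 20) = (q - 4)*(q - 2)*(q - 1)*(q - 5)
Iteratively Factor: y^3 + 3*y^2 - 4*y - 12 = (y + 3)*(y^2 - 4) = (y + 2)*(y + 3)*(y - 2)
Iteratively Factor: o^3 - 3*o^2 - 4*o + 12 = (o + 2)*(o^2 - 5*o + 6) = (o - 3)*(o + 2)*(o - 2)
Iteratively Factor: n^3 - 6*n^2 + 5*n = (n - 5)*(n^2 - n) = (n - 5)*(n - 1)*(n)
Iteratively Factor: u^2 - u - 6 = (u - 3)*(u + 2)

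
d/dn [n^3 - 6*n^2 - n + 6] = 3*n^2 - 12*n - 1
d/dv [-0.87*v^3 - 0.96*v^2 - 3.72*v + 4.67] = -2.61*v^2 - 1.92*v - 3.72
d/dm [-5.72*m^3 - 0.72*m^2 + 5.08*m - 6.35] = -17.16*m^2 - 1.44*m + 5.08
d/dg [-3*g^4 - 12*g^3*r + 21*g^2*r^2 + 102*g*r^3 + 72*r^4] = -12*g^3 - 36*g^2*r + 42*g*r^2 + 102*r^3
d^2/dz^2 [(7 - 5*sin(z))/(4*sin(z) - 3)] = 13*(-4*sin(z)^2 - 3*sin(z) + 8)/(4*sin(z) - 3)^3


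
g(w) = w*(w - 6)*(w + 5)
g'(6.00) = 66.00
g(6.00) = 0.00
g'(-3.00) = 3.00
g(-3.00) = 54.00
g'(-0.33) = -29.01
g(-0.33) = 9.76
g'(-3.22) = 7.55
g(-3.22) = 52.85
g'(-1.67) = -18.29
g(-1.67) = 42.65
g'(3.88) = 7.40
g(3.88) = -73.04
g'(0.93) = -29.27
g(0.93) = -27.96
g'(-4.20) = 31.32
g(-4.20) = 34.27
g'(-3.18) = 6.70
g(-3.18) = 53.13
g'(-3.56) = 15.14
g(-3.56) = 49.01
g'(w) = w*(w - 6) + w*(w + 5) + (w - 6)*(w + 5)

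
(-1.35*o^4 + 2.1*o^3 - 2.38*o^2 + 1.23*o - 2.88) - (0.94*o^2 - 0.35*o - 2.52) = -1.35*o^4 + 2.1*o^3 - 3.32*o^2 + 1.58*o - 0.36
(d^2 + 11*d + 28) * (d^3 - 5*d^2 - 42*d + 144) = d^5 + 6*d^4 - 69*d^3 - 458*d^2 + 408*d + 4032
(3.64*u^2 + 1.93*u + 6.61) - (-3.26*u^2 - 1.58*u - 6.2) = 6.9*u^2 + 3.51*u + 12.81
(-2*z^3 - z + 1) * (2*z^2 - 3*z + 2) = -4*z^5 + 6*z^4 - 6*z^3 + 5*z^2 - 5*z + 2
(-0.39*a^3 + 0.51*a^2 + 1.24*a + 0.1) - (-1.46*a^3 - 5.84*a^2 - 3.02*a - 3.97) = 1.07*a^3 + 6.35*a^2 + 4.26*a + 4.07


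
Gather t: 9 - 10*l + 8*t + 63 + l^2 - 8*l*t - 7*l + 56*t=l^2 - 17*l + t*(64 - 8*l) + 72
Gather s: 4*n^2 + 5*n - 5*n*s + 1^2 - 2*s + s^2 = 4*n^2 + 5*n + s^2 + s*(-5*n - 2) + 1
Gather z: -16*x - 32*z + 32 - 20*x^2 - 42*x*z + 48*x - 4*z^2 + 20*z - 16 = -20*x^2 + 32*x - 4*z^2 + z*(-42*x - 12) + 16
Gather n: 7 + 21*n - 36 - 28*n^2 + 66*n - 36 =-28*n^2 + 87*n - 65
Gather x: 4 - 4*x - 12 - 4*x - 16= -8*x - 24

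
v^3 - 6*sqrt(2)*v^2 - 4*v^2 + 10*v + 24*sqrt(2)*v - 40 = (v - 4)*(v - 5*sqrt(2))*(v - sqrt(2))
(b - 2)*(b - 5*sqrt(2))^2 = b^3 - 10*sqrt(2)*b^2 - 2*b^2 + 20*sqrt(2)*b + 50*b - 100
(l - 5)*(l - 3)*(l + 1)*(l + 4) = l^4 - 3*l^3 - 21*l^2 + 43*l + 60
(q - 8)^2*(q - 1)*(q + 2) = q^4 - 15*q^3 + 46*q^2 + 96*q - 128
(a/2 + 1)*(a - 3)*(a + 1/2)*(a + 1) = a^4/2 + a^3/4 - 7*a^2/2 - 19*a/4 - 3/2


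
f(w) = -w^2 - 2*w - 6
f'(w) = -2*w - 2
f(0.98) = -8.92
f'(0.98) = -3.96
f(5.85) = -51.92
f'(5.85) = -13.70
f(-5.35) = -23.92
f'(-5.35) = 8.70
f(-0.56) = -5.19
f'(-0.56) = -0.88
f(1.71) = -12.34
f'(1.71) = -5.42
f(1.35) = -10.52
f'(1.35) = -4.70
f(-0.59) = -5.17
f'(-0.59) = -0.82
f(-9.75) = -81.56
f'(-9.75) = 17.50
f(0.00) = -6.00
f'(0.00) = -2.00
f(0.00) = -6.00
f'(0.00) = -2.00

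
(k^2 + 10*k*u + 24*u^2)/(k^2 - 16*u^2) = (-k - 6*u)/(-k + 4*u)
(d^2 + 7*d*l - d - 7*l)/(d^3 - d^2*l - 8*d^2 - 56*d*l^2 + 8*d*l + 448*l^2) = (d - 1)/(d^2 - 8*d*l - 8*d + 64*l)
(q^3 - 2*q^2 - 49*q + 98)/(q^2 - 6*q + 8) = (q^2 - 49)/(q - 4)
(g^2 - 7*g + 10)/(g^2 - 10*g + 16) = (g - 5)/(g - 8)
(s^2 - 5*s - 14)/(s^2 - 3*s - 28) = (s + 2)/(s + 4)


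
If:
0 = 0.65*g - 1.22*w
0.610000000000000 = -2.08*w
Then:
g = -0.55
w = -0.29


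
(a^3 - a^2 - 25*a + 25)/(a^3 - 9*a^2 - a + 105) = (a^2 + 4*a - 5)/(a^2 - 4*a - 21)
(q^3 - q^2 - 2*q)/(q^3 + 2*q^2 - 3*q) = (q^2 - q - 2)/(q^2 + 2*q - 3)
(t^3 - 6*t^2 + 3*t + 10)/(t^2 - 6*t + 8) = (t^2 - 4*t - 5)/(t - 4)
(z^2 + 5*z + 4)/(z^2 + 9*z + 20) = (z + 1)/(z + 5)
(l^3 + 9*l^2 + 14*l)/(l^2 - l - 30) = l*(l^2 + 9*l + 14)/(l^2 - l - 30)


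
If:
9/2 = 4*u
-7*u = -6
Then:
No Solution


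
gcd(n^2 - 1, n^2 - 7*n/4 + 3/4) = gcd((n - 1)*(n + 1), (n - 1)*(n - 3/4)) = n - 1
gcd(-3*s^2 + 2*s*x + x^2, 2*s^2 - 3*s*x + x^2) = -s + x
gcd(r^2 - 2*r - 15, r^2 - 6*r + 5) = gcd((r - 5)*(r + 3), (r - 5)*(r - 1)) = r - 5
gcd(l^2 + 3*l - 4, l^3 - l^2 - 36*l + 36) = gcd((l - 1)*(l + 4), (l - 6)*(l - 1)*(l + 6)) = l - 1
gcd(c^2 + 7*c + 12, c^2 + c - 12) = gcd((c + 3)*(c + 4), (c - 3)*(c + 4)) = c + 4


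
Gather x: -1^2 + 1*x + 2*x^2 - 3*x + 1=2*x^2 - 2*x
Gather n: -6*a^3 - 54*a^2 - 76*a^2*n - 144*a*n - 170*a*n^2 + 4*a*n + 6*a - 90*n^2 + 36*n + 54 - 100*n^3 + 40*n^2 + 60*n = -6*a^3 - 54*a^2 + 6*a - 100*n^3 + n^2*(-170*a - 50) + n*(-76*a^2 - 140*a + 96) + 54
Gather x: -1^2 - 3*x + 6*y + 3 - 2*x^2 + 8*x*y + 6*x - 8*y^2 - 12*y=-2*x^2 + x*(8*y + 3) - 8*y^2 - 6*y + 2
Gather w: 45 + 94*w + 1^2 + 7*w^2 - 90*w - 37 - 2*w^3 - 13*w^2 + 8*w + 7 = -2*w^3 - 6*w^2 + 12*w + 16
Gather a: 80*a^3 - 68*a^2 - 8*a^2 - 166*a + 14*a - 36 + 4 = 80*a^3 - 76*a^2 - 152*a - 32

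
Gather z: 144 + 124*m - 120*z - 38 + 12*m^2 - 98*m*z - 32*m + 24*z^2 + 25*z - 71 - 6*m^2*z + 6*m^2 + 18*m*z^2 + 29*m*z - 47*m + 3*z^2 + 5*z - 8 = 18*m^2 + 45*m + z^2*(18*m + 27) + z*(-6*m^2 - 69*m - 90) + 27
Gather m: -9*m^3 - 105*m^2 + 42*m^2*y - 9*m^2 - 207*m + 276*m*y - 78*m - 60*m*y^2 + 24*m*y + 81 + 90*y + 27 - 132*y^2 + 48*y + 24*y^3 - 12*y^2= -9*m^3 + m^2*(42*y - 114) + m*(-60*y^2 + 300*y - 285) + 24*y^3 - 144*y^2 + 138*y + 108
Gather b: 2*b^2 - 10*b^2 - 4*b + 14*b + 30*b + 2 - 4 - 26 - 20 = -8*b^2 + 40*b - 48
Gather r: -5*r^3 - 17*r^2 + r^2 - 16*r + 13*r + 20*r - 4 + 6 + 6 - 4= -5*r^3 - 16*r^2 + 17*r + 4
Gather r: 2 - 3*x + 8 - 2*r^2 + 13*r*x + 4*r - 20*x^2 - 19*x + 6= -2*r^2 + r*(13*x + 4) - 20*x^2 - 22*x + 16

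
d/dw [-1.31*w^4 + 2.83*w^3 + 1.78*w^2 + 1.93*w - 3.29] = -5.24*w^3 + 8.49*w^2 + 3.56*w + 1.93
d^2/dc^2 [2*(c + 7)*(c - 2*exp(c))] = -4*c*exp(c) - 36*exp(c) + 4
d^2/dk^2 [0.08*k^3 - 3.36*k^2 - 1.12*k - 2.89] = 0.48*k - 6.72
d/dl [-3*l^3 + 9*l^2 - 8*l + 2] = -9*l^2 + 18*l - 8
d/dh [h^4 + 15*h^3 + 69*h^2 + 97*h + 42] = 4*h^3 + 45*h^2 + 138*h + 97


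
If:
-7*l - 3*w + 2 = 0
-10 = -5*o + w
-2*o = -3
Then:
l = 19/14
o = 3/2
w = -5/2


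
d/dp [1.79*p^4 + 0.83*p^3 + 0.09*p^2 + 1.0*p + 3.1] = 7.16*p^3 + 2.49*p^2 + 0.18*p + 1.0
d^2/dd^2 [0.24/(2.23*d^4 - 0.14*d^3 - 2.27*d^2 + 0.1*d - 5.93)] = ((-6.4224*d^2 + 0.2016*d + 1.0896)*(-2.23*d^4 + 0.14*d^3 + 2.27*d^2 - 0.1*d + 5.93) - 0.24*(8.92*d^3 - 0.42*d^2 - 4.54*d + 0.1)*(17.84*d^3 - 0.84*d^2 - 9.08*d + 0.2))/(-2.23*d^4 + 0.14*d^3 + 2.27*d^2 - 0.1*d + 5.93)^3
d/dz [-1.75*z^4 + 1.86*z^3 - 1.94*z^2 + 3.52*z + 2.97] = -7.0*z^3 + 5.58*z^2 - 3.88*z + 3.52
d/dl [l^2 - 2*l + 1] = 2*l - 2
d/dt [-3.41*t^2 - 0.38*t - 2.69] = -6.82*t - 0.38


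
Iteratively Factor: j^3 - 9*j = (j - 3)*(j^2 + 3*j) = (j - 3)*(j + 3)*(j)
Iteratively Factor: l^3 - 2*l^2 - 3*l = (l)*(l^2 - 2*l - 3) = l*(l - 3)*(l + 1)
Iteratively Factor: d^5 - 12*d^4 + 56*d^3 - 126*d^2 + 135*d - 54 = (d - 1)*(d^4 - 11*d^3 + 45*d^2 - 81*d + 54) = (d - 3)*(d - 1)*(d^3 - 8*d^2 + 21*d - 18) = (d - 3)*(d - 2)*(d - 1)*(d^2 - 6*d + 9) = (d - 3)^2*(d - 2)*(d - 1)*(d - 3)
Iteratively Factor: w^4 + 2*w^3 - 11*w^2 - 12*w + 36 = (w - 2)*(w^3 + 4*w^2 - 3*w - 18) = (w - 2)^2*(w^2 + 6*w + 9) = (w - 2)^2*(w + 3)*(w + 3)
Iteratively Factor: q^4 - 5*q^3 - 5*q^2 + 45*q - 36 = (q + 3)*(q^3 - 8*q^2 + 19*q - 12) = (q - 3)*(q + 3)*(q^2 - 5*q + 4) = (q - 3)*(q - 1)*(q + 3)*(q - 4)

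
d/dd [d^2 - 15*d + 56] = 2*d - 15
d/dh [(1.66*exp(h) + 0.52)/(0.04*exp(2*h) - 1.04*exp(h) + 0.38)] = (-0.0664*exp(2*h) - 0.0416000000000001*exp(h) + 1.1716)*exp(h)/(0.0016*exp(4*h) - 0.0832*exp(3*h) + 1.112*exp(2*h) - 0.7904*exp(h) + 0.1444)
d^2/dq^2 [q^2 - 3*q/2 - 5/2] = 2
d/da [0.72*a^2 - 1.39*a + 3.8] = 1.44*a - 1.39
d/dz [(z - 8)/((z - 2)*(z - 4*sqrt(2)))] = ((8 - z)*(z - 2) + (8 - z)*(z - 4*sqrt(2)) + (z - 2)*(z - 4*sqrt(2)))/((z - 2)^2*(z - 4*sqrt(2))^2)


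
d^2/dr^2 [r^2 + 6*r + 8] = 2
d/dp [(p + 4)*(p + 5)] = 2*p + 9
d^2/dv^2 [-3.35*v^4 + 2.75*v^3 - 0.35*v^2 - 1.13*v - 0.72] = -40.2*v^2 + 16.5*v - 0.7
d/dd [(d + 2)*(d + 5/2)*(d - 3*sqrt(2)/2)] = 3*d^2 - 3*sqrt(2)*d + 9*d - 27*sqrt(2)/4 + 5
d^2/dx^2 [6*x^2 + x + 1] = 12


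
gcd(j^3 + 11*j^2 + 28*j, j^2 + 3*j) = j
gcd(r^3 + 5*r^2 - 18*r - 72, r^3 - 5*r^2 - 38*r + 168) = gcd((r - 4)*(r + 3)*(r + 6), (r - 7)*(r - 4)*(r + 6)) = r^2 + 2*r - 24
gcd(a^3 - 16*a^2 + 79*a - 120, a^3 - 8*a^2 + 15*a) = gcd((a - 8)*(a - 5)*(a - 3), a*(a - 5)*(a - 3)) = a^2 - 8*a + 15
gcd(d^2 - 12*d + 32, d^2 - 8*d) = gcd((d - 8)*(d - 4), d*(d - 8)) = d - 8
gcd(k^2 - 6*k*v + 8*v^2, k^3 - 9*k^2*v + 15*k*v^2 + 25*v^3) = 1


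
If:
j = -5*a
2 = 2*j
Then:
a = -1/5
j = 1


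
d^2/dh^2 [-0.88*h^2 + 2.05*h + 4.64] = -1.76000000000000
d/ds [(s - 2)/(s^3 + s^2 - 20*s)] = (s*(s^2 + s - 20) - (s - 2)*(3*s^2 + 2*s - 20))/(s^2*(s^2 + s - 20)^2)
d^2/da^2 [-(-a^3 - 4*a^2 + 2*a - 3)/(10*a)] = (a^3 + 3)/(5*a^3)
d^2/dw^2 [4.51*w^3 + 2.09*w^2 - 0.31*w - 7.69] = 27.06*w + 4.18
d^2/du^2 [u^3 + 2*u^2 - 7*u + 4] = 6*u + 4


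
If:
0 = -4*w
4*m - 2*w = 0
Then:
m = 0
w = 0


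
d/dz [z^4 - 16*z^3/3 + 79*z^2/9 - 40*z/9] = 4*z^3 - 16*z^2 + 158*z/9 - 40/9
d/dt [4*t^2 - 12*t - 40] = 8*t - 12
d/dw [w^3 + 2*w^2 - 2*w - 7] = 3*w^2 + 4*w - 2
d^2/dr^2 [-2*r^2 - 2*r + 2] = -4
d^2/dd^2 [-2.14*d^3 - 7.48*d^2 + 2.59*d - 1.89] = -12.84*d - 14.96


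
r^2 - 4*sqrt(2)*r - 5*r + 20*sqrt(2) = (r - 5)*(r - 4*sqrt(2))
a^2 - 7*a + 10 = (a - 5)*(a - 2)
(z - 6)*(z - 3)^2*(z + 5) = z^4 - 7*z^3 - 15*z^2 + 171*z - 270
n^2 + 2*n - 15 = (n - 3)*(n + 5)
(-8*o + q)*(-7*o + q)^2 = -392*o^3 + 161*o^2*q - 22*o*q^2 + q^3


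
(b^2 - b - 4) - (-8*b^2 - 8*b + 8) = 9*b^2 + 7*b - 12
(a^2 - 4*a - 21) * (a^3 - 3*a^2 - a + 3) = a^5 - 7*a^4 - 10*a^3 + 70*a^2 + 9*a - 63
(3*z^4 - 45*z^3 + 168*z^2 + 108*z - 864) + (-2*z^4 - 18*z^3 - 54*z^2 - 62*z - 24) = z^4 - 63*z^3 + 114*z^2 + 46*z - 888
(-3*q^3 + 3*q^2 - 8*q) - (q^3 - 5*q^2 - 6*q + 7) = -4*q^3 + 8*q^2 - 2*q - 7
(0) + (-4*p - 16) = -4*p - 16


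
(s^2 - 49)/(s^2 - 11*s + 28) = (s + 7)/(s - 4)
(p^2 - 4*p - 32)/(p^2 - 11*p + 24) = (p + 4)/(p - 3)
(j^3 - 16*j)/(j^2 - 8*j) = (j^2 - 16)/(j - 8)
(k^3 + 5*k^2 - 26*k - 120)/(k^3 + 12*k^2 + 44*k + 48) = (k - 5)/(k + 2)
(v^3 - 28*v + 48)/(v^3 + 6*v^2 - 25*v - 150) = (v^2 - 6*v + 8)/(v^2 - 25)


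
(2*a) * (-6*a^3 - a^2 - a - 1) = -12*a^4 - 2*a^3 - 2*a^2 - 2*a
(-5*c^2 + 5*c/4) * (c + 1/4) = -5*c^3 + 5*c/16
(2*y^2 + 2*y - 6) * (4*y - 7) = 8*y^3 - 6*y^2 - 38*y + 42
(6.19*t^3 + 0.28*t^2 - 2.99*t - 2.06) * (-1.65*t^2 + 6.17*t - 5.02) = -10.2135*t^5 + 37.7303*t^4 - 24.4127*t^3 - 16.4549*t^2 + 2.2996*t + 10.3412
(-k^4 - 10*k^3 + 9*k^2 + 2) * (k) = -k^5 - 10*k^4 + 9*k^3 + 2*k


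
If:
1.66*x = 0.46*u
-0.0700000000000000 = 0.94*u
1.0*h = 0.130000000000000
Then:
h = 0.13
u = -0.07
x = -0.02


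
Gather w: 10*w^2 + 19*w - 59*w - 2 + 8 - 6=10*w^2 - 40*w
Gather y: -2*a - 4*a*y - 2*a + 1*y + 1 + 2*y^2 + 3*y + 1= -4*a + 2*y^2 + y*(4 - 4*a) + 2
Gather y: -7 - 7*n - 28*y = -7*n - 28*y - 7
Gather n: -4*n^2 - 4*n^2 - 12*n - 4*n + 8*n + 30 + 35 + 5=-8*n^2 - 8*n + 70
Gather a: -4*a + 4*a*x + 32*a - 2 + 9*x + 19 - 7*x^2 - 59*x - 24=a*(4*x + 28) - 7*x^2 - 50*x - 7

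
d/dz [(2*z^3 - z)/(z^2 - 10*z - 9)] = (2*z^4 - 40*z^3 - 53*z^2 + 9)/(z^4 - 20*z^3 + 82*z^2 + 180*z + 81)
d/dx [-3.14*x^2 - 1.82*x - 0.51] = -6.28*x - 1.82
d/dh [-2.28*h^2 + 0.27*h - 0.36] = 0.27 - 4.56*h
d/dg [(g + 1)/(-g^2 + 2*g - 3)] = (-g^2 + 2*g + 2*(g - 1)*(g + 1) - 3)/(g^2 - 2*g + 3)^2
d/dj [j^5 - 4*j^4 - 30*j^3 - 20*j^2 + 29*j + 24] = 5*j^4 - 16*j^3 - 90*j^2 - 40*j + 29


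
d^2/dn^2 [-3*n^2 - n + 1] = -6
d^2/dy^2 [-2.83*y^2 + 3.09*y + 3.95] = -5.66000000000000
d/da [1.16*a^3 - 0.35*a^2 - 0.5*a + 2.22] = 3.48*a^2 - 0.7*a - 0.5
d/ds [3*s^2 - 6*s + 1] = 6*s - 6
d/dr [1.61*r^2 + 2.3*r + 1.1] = 3.22*r + 2.3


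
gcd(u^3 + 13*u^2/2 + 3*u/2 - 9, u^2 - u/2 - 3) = u + 3/2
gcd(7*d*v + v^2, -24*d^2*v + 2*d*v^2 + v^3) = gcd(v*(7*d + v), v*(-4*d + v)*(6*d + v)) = v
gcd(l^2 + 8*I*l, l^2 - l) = l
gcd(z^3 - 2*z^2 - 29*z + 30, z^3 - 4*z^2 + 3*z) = z - 1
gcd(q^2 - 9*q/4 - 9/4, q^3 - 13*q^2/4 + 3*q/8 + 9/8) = q - 3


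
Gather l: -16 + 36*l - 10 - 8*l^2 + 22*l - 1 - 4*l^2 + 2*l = -12*l^2 + 60*l - 27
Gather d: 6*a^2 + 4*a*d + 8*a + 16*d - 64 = 6*a^2 + 8*a + d*(4*a + 16) - 64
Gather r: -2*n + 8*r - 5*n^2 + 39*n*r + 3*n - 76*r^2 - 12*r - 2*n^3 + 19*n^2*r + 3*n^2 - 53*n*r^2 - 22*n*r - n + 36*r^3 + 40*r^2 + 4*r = -2*n^3 - 2*n^2 + 36*r^3 + r^2*(-53*n - 36) + r*(19*n^2 + 17*n)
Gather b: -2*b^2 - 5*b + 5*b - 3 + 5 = 2 - 2*b^2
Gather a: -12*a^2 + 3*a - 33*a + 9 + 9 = -12*a^2 - 30*a + 18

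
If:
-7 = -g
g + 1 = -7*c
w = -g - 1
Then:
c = -8/7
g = 7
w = -8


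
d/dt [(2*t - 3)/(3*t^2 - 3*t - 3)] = (2*t^2 - 2*t - (2*t - 3)*(2*t - 1) - 2)/(3*(-t^2 + t + 1)^2)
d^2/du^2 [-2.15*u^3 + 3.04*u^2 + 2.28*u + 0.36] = 6.08 - 12.9*u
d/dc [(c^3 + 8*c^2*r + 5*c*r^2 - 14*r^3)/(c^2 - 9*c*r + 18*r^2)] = (c^4 - 18*c^3*r - 23*c^2*r^2 + 316*c*r^3 - 36*r^4)/(c^4 - 18*c^3*r + 117*c^2*r^2 - 324*c*r^3 + 324*r^4)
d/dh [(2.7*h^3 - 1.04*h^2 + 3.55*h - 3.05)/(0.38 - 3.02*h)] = (-16.308*h^3 + 6.2188*h^2 - 0.7904*h - 7.862)/(9.1204*h^2 - 2.2952*h + 0.1444)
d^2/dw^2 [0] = 0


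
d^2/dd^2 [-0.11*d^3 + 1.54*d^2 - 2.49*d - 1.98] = 3.08 - 0.66*d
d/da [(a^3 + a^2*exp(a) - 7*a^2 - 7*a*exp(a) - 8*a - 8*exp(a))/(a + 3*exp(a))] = (-2*a^3*exp(a) + 2*a^3 + 24*a^2*exp(a) - 7*a^2 + 6*a*exp(2*a) - 26*a*exp(a) - 21*exp(2*a) - 16*exp(a))/(a^2 + 6*a*exp(a) + 9*exp(2*a))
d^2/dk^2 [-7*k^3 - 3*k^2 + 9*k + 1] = -42*k - 6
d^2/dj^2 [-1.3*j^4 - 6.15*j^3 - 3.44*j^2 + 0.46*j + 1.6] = -15.6*j^2 - 36.9*j - 6.88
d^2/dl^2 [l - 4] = 0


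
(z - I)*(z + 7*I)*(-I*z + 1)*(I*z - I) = z^4 - z^3 + 7*I*z^3 + z^2 - 7*I*z^2 - z + 7*I*z - 7*I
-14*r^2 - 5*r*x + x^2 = (-7*r + x)*(2*r + x)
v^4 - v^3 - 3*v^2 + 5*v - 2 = (v - 1)^3*(v + 2)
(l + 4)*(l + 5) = l^2 + 9*l + 20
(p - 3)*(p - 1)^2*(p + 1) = p^4 - 4*p^3 + 2*p^2 + 4*p - 3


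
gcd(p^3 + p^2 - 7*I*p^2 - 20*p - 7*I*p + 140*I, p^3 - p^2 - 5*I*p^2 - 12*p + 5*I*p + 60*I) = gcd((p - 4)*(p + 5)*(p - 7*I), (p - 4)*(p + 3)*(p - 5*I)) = p - 4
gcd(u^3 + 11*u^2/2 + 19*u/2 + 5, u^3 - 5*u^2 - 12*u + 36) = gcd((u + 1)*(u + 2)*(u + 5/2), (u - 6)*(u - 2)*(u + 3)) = 1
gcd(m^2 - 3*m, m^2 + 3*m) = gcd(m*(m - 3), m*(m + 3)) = m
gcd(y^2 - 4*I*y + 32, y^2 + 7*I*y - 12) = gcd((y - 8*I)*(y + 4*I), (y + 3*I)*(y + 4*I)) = y + 4*I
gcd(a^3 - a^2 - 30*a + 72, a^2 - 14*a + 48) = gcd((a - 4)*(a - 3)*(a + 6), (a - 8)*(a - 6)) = 1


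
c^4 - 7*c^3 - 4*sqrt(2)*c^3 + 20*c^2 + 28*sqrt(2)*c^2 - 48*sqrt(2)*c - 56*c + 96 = (c - 4)*(c - 3)*(c - 2*sqrt(2))^2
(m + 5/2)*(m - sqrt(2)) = m^2 - sqrt(2)*m + 5*m/2 - 5*sqrt(2)/2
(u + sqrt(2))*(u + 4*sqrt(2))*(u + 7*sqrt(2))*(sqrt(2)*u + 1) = sqrt(2)*u^4 + 25*u^3 + 90*sqrt(2)*u^2 + 190*u + 56*sqrt(2)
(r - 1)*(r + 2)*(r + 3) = r^3 + 4*r^2 + r - 6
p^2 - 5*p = p*(p - 5)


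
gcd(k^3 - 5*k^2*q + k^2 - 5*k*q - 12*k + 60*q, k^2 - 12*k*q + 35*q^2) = -k + 5*q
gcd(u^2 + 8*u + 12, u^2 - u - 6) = u + 2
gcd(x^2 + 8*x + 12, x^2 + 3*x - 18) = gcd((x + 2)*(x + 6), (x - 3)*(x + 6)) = x + 6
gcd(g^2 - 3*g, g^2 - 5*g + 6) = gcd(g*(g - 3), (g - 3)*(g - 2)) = g - 3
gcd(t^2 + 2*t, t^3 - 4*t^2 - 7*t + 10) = t + 2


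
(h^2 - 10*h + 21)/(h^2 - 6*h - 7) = (h - 3)/(h + 1)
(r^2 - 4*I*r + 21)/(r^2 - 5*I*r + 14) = (r + 3*I)/(r + 2*I)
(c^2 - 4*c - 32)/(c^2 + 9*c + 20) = (c - 8)/(c + 5)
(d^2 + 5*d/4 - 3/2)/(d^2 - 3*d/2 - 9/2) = (-4*d^2 - 5*d + 6)/(2*(-2*d^2 + 3*d + 9))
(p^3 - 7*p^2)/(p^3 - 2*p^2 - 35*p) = p/(p + 5)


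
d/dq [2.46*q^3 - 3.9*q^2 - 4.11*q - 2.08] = 7.38*q^2 - 7.8*q - 4.11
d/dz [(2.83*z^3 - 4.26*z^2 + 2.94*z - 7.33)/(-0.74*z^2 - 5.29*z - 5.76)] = (-2.0942*z^4 - 29.9414*z^3 - 24.1914*z^2 + 38.2268*z - 55.7101)/(0.5476*z^4 + 7.8292*z^3 + 36.5089*z^2 + 60.9408*z + 33.1776)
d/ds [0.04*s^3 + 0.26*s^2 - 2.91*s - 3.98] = 0.12*s^2 + 0.52*s - 2.91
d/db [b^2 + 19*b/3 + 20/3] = 2*b + 19/3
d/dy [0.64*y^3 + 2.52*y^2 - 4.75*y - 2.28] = 1.92*y^2 + 5.04*y - 4.75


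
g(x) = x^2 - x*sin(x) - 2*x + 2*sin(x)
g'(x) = -x*cos(x) + 2*x - sin(x) + 2*cos(x) - 2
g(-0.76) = 0.20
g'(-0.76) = -0.83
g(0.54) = -0.04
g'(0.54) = -0.18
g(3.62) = 6.61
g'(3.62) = 7.14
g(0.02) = -0.00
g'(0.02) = -0.00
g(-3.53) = 21.62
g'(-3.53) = -14.56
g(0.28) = -0.01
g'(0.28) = -0.06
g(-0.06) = 0.00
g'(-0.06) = -0.00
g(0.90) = -0.13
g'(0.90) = -0.30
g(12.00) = 125.37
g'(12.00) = 14.10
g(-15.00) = 243.95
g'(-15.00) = -44.26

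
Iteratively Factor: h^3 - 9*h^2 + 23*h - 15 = (h - 1)*(h^2 - 8*h + 15) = (h - 3)*(h - 1)*(h - 5)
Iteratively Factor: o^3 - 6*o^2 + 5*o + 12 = (o - 4)*(o^2 - 2*o - 3) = (o - 4)*(o - 3)*(o + 1)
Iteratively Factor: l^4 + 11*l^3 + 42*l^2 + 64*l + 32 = (l + 1)*(l^3 + 10*l^2 + 32*l + 32) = (l + 1)*(l + 4)*(l^2 + 6*l + 8) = (l + 1)*(l + 4)^2*(l + 2)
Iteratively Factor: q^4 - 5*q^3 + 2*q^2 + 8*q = (q + 1)*(q^3 - 6*q^2 + 8*q) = (q - 2)*(q + 1)*(q^2 - 4*q) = (q - 4)*(q - 2)*(q + 1)*(q)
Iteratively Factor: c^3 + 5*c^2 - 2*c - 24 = (c + 3)*(c^2 + 2*c - 8) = (c - 2)*(c + 3)*(c + 4)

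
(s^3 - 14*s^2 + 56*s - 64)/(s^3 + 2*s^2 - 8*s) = (s^2 - 12*s + 32)/(s*(s + 4))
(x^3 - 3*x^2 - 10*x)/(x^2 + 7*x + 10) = x*(x - 5)/(x + 5)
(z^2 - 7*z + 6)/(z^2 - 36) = (z - 1)/(z + 6)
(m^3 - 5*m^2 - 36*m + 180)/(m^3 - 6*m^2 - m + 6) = (m^2 + m - 30)/(m^2 - 1)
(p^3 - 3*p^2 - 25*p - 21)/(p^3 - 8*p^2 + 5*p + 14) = (p + 3)/(p - 2)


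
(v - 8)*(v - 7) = v^2 - 15*v + 56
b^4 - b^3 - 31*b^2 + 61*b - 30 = (b - 5)*(b - 1)^2*(b + 6)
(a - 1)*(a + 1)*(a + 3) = a^3 + 3*a^2 - a - 3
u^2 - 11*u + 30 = (u - 6)*(u - 5)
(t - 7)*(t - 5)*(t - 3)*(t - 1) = t^4 - 16*t^3 + 86*t^2 - 176*t + 105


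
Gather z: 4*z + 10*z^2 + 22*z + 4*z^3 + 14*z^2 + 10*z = 4*z^3 + 24*z^2 + 36*z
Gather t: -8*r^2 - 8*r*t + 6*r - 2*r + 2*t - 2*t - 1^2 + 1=-8*r^2 - 8*r*t + 4*r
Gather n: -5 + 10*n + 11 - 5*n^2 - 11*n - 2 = -5*n^2 - n + 4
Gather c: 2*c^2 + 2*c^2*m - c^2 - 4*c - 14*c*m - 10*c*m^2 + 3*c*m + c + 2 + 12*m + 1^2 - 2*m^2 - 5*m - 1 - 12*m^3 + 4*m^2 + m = c^2*(2*m + 1) + c*(-10*m^2 - 11*m - 3) - 12*m^3 + 2*m^2 + 8*m + 2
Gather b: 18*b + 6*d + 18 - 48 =18*b + 6*d - 30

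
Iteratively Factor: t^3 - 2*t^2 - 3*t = (t - 3)*(t^2 + t) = t*(t - 3)*(t + 1)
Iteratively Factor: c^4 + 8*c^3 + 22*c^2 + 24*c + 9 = (c + 1)*(c^3 + 7*c^2 + 15*c + 9) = (c + 1)*(c + 3)*(c^2 + 4*c + 3) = (c + 1)*(c + 3)^2*(c + 1)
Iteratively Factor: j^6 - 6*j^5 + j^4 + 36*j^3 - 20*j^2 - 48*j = (j - 3)*(j^5 - 3*j^4 - 8*j^3 + 12*j^2 + 16*j) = (j - 3)*(j + 2)*(j^4 - 5*j^3 + 2*j^2 + 8*j) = (j - 4)*(j - 3)*(j + 2)*(j^3 - j^2 - 2*j) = (j - 4)*(j - 3)*(j + 1)*(j + 2)*(j^2 - 2*j) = (j - 4)*(j - 3)*(j - 2)*(j + 1)*(j + 2)*(j)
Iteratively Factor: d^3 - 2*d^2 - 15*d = (d)*(d^2 - 2*d - 15) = d*(d + 3)*(d - 5)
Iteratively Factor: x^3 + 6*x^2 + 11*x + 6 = (x + 1)*(x^2 + 5*x + 6) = (x + 1)*(x + 2)*(x + 3)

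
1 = 1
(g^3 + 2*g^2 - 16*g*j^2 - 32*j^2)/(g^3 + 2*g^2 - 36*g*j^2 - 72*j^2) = (g^2 - 16*j^2)/(g^2 - 36*j^2)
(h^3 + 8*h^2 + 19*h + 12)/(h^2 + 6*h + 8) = (h^2 + 4*h + 3)/(h + 2)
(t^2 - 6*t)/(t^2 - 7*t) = (t - 6)/(t - 7)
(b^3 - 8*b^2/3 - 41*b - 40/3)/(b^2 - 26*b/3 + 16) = (3*b^3 - 8*b^2 - 123*b - 40)/(3*b^2 - 26*b + 48)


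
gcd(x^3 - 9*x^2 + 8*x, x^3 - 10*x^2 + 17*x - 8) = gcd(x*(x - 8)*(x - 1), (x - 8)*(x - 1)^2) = x^2 - 9*x + 8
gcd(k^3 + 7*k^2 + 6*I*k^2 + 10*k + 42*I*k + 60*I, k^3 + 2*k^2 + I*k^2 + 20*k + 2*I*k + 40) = k + 2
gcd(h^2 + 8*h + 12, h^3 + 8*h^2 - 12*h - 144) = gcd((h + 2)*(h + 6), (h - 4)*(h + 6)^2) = h + 6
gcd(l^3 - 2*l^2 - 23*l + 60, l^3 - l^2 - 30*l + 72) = l^2 - 7*l + 12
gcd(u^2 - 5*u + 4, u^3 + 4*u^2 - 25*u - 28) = u - 4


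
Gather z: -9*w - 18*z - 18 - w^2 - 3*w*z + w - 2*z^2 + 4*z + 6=-w^2 - 8*w - 2*z^2 + z*(-3*w - 14) - 12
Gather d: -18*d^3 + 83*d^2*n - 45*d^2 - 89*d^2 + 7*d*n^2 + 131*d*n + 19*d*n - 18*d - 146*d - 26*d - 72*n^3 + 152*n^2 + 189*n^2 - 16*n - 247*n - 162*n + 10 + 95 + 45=-18*d^3 + d^2*(83*n - 134) + d*(7*n^2 + 150*n - 190) - 72*n^3 + 341*n^2 - 425*n + 150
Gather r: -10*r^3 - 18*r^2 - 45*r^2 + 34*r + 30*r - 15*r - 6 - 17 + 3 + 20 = -10*r^3 - 63*r^2 + 49*r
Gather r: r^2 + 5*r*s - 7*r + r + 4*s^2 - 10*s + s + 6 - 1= r^2 + r*(5*s - 6) + 4*s^2 - 9*s + 5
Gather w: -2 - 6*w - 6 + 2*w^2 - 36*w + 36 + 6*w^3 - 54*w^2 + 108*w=6*w^3 - 52*w^2 + 66*w + 28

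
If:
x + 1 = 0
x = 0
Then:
No Solution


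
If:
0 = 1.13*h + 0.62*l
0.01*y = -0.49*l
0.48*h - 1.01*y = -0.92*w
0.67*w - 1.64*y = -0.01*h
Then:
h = 0.00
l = 0.00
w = 0.00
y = 0.00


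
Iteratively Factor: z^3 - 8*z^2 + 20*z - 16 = (z - 2)*(z^2 - 6*z + 8) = (z - 4)*(z - 2)*(z - 2)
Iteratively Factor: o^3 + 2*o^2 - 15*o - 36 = (o + 3)*(o^2 - o - 12) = (o + 3)^2*(o - 4)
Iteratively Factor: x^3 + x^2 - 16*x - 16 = (x + 4)*(x^2 - 3*x - 4) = (x + 1)*(x + 4)*(x - 4)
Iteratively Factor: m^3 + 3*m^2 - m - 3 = (m + 3)*(m^2 - 1) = (m + 1)*(m + 3)*(m - 1)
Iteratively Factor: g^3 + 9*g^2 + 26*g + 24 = (g + 3)*(g^2 + 6*g + 8) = (g + 3)*(g + 4)*(g + 2)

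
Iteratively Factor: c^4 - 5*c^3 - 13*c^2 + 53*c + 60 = (c + 3)*(c^3 - 8*c^2 + 11*c + 20) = (c - 4)*(c + 3)*(c^2 - 4*c - 5) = (c - 5)*(c - 4)*(c + 3)*(c + 1)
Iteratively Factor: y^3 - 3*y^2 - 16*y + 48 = (y - 4)*(y^2 + y - 12) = (y - 4)*(y + 4)*(y - 3)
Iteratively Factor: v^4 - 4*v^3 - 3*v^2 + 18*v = (v)*(v^3 - 4*v^2 - 3*v + 18) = v*(v + 2)*(v^2 - 6*v + 9) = v*(v - 3)*(v + 2)*(v - 3)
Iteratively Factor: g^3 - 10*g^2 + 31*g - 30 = (g - 5)*(g^2 - 5*g + 6) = (g - 5)*(g - 2)*(g - 3)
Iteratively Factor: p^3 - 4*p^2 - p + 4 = (p - 4)*(p^2 - 1) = (p - 4)*(p + 1)*(p - 1)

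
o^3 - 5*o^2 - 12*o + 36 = (o - 6)*(o - 2)*(o + 3)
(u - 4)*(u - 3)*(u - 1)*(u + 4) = u^4 - 4*u^3 - 13*u^2 + 64*u - 48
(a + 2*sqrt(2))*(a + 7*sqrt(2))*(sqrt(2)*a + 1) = sqrt(2)*a^3 + 19*a^2 + 37*sqrt(2)*a + 28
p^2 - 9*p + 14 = (p - 7)*(p - 2)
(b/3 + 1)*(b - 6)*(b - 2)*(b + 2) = b^4/3 - b^3 - 22*b^2/3 + 4*b + 24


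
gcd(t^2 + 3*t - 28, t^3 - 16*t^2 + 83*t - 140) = t - 4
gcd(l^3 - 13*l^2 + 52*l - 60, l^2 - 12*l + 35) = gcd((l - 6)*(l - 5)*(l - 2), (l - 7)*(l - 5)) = l - 5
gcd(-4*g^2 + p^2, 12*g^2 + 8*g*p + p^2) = 2*g + p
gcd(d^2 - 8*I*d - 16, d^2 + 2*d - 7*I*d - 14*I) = 1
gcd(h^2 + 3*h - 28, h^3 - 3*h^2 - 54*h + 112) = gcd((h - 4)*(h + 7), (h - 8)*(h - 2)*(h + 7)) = h + 7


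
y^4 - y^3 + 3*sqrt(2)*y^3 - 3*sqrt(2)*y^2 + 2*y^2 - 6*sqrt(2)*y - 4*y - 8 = (y - 2)*(y + 1)*(y + sqrt(2))*(y + 2*sqrt(2))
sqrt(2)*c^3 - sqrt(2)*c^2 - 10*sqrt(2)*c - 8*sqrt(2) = (c - 4)*(c + 2)*(sqrt(2)*c + sqrt(2))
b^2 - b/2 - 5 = (b - 5/2)*(b + 2)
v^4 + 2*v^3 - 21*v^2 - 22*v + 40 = (v - 4)*(v - 1)*(v + 2)*(v + 5)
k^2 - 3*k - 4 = (k - 4)*(k + 1)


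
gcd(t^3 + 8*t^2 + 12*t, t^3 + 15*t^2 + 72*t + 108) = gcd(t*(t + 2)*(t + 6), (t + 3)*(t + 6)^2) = t + 6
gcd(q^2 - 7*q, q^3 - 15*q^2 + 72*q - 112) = q - 7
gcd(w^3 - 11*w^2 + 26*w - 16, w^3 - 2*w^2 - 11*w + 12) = w - 1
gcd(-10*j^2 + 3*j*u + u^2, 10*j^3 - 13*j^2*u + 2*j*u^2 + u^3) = -10*j^2 + 3*j*u + u^2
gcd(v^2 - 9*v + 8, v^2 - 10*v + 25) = 1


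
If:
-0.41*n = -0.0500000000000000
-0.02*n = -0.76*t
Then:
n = 0.12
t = 0.00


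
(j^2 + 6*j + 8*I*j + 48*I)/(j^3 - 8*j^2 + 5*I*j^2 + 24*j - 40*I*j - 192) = (j + 6)/(j^2 - j*(8 + 3*I) + 24*I)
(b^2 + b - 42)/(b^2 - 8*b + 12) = (b + 7)/(b - 2)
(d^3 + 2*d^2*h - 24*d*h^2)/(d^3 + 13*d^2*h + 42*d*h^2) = (d - 4*h)/(d + 7*h)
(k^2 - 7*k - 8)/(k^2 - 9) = (k^2 - 7*k - 8)/(k^2 - 9)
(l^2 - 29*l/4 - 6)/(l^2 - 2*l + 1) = (l^2 - 29*l/4 - 6)/(l^2 - 2*l + 1)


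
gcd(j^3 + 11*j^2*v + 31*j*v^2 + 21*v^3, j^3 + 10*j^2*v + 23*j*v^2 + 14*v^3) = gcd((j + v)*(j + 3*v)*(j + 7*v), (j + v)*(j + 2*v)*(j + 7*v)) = j^2 + 8*j*v + 7*v^2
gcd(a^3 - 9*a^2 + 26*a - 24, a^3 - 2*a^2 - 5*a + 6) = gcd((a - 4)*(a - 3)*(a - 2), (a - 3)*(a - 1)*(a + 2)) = a - 3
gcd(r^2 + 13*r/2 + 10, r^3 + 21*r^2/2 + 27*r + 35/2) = r + 5/2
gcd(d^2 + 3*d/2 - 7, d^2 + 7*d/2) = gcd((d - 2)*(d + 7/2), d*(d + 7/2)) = d + 7/2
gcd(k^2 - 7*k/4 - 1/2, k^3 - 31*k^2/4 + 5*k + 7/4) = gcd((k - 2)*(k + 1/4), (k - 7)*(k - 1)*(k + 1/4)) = k + 1/4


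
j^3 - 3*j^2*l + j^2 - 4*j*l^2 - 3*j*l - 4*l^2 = (j + 1)*(j - 4*l)*(j + l)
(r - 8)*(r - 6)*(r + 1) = r^3 - 13*r^2 + 34*r + 48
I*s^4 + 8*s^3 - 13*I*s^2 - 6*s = s*(s - 6*I)*(s - I)*(I*s + 1)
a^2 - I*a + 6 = (a - 3*I)*(a + 2*I)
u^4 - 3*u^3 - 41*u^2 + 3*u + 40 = (u - 8)*(u - 1)*(u + 1)*(u + 5)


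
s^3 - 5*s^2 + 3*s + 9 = (s - 3)^2*(s + 1)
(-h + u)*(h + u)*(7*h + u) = -7*h^3 - h^2*u + 7*h*u^2 + u^3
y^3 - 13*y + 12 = (y - 3)*(y - 1)*(y + 4)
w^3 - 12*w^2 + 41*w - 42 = (w - 7)*(w - 3)*(w - 2)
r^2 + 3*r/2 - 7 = (r - 2)*(r + 7/2)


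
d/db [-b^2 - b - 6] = -2*b - 1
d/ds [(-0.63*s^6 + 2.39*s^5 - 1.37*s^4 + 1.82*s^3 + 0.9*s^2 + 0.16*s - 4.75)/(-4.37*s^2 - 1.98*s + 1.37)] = (11.0124*s^7 - 25.0959*s^6 - 12.1336*s^5 + 16.5559*s^4 - 14.7148*s^3 + 6.3974*s^2 - 39.049*s - 9.1858)/(19.0969*s^4 + 17.3052*s^3 - 8.0534*s^2 - 5.4252*s + 1.8769)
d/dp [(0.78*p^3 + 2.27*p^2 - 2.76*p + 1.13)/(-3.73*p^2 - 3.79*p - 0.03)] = (-2.9094*p^4 - 5.9124*p^3 - 18.9683*p^2 + 8.2936*p + 4.3655)/(13.9129*p^4 + 28.2734*p^3 + 14.5879*p^2 + 0.2274*p + 0.0009)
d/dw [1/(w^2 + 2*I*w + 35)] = 2*(-w - I)/(w^2 + 2*I*w + 35)^2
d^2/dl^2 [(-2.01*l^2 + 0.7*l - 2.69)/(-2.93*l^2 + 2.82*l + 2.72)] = (21.196792*l^3 + 234.673662*l^2 - 166.830684*l + 126.140488)/(25.153757*l^6 - 72.628254*l^5 - 0.151188000000019*l^4 + 112.419864*l^3 + 0.140352000000021*l^2 - 62.590464*l - 20.123648)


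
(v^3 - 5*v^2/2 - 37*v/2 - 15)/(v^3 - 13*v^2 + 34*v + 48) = (v + 5/2)/(v - 8)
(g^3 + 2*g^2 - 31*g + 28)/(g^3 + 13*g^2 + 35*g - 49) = (g - 4)/(g + 7)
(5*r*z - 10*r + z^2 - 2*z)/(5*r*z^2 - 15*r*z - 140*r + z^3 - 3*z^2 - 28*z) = (z - 2)/(z^2 - 3*z - 28)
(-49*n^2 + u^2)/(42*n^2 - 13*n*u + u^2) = (7*n + u)/(-6*n + u)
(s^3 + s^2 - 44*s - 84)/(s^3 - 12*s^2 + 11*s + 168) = (s^2 + 8*s + 12)/(s^2 - 5*s - 24)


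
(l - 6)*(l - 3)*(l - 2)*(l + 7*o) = l^4 + 7*l^3*o - 11*l^3 - 77*l^2*o + 36*l^2 + 252*l*o - 36*l - 252*o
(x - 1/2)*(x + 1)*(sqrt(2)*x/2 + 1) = sqrt(2)*x^3/2 + sqrt(2)*x^2/4 + x^2 - sqrt(2)*x/4 + x/2 - 1/2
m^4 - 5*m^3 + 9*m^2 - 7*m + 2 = (m - 2)*(m - 1)^3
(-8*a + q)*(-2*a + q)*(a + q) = 16*a^3 + 6*a^2*q - 9*a*q^2 + q^3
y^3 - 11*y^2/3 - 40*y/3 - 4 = (y - 6)*(y + 1/3)*(y + 2)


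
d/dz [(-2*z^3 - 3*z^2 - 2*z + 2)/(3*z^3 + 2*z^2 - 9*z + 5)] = (5*z^4 + 48*z^3 - 17*z^2 - 38*z + 8)/(9*z^6 + 12*z^5 - 50*z^4 - 6*z^3 + 101*z^2 - 90*z + 25)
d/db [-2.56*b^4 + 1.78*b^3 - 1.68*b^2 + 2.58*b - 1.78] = -10.24*b^3 + 5.34*b^2 - 3.36*b + 2.58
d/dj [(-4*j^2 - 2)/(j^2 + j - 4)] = 2*(-2*j^2 + 18*j + 1)/(j^4 + 2*j^3 - 7*j^2 - 8*j + 16)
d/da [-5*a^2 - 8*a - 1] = -10*a - 8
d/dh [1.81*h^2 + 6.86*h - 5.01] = 3.62*h + 6.86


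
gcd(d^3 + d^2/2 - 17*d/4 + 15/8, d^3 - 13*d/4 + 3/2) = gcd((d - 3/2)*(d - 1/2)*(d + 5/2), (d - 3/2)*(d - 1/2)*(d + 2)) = d^2 - 2*d + 3/4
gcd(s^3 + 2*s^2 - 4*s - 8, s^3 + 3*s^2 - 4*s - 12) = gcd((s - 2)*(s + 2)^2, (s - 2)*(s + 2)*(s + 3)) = s^2 - 4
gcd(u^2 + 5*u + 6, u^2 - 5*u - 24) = u + 3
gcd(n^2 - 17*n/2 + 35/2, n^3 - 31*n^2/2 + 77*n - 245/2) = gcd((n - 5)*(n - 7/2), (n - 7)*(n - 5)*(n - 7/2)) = n^2 - 17*n/2 + 35/2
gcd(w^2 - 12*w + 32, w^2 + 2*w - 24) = w - 4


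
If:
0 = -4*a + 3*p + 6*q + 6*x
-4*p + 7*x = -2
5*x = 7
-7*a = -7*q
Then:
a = -69/8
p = 59/20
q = -69/8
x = 7/5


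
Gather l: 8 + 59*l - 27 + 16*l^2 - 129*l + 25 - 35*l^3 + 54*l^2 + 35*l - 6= -35*l^3 + 70*l^2 - 35*l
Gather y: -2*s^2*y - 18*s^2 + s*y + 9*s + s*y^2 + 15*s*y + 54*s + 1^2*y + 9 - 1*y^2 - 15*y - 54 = -18*s^2 + 63*s + y^2*(s - 1) + y*(-2*s^2 + 16*s - 14) - 45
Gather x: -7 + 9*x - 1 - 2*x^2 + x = -2*x^2 + 10*x - 8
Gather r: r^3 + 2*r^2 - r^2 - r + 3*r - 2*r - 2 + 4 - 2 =r^3 + r^2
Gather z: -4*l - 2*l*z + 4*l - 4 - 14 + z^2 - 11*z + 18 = z^2 + z*(-2*l - 11)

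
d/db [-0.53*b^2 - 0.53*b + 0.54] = -1.06*b - 0.53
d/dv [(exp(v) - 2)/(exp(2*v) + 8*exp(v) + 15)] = (-2*(exp(v) - 2)*(exp(v) + 4) + exp(2*v) + 8*exp(v) + 15)*exp(v)/(exp(2*v) + 8*exp(v) + 15)^2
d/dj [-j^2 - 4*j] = -2*j - 4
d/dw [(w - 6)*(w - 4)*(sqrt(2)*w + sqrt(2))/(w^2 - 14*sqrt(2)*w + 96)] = sqrt(2)*(-2*(w - 6)*(w - 4)*(w + 1)*(w - 7*sqrt(2)) + (w^2 - 14*sqrt(2)*w + 96)*((w - 6)*(w - 4) + (w - 6)*(w + 1) + (w - 4)*(w + 1)))/(w^2 - 14*sqrt(2)*w + 96)^2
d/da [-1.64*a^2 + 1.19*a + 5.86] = 1.19 - 3.28*a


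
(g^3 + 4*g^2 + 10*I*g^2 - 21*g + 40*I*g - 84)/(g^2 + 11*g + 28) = (g^2 + 10*I*g - 21)/(g + 7)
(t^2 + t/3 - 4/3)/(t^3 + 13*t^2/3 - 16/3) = 1/(t + 4)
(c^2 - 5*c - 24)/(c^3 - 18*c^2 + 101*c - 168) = (c + 3)/(c^2 - 10*c + 21)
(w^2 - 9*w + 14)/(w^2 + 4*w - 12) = (w - 7)/(w + 6)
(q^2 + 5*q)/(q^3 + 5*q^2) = 1/q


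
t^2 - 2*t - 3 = (t - 3)*(t + 1)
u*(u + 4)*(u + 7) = u^3 + 11*u^2 + 28*u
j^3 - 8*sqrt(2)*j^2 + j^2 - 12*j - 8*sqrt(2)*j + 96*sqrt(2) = (j - 3)*(j + 4)*(j - 8*sqrt(2))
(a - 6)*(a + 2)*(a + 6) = a^3 + 2*a^2 - 36*a - 72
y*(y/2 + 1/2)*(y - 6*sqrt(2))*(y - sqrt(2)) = y^4/2 - 7*sqrt(2)*y^3/2 + y^3/2 - 7*sqrt(2)*y^2/2 + 6*y^2 + 6*y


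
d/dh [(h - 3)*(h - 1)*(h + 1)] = 3*h^2 - 6*h - 1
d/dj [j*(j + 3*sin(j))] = 3*j*cos(j) + 2*j + 3*sin(j)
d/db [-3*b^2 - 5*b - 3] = -6*b - 5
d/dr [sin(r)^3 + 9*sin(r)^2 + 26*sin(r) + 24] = (3*sin(r)^2 + 18*sin(r) + 26)*cos(r)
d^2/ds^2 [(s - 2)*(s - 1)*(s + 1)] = 6*s - 4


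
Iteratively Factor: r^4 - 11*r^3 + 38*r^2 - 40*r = (r)*(r^3 - 11*r^2 + 38*r - 40) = r*(r - 2)*(r^2 - 9*r + 20) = r*(r - 5)*(r - 2)*(r - 4)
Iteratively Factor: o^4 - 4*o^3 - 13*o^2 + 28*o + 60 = (o + 2)*(o^3 - 6*o^2 - o + 30) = (o - 5)*(o + 2)*(o^2 - o - 6) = (o - 5)*(o - 3)*(o + 2)*(o + 2)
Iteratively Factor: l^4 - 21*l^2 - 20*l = (l)*(l^3 - 21*l - 20) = l*(l - 5)*(l^2 + 5*l + 4) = l*(l - 5)*(l + 4)*(l + 1)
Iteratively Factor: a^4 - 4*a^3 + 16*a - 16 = (a - 2)*(a^3 - 2*a^2 - 4*a + 8) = (a - 2)*(a + 2)*(a^2 - 4*a + 4) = (a - 2)^2*(a + 2)*(a - 2)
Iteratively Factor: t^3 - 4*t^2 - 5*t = (t)*(t^2 - 4*t - 5) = t*(t - 5)*(t + 1)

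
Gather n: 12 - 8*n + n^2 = n^2 - 8*n + 12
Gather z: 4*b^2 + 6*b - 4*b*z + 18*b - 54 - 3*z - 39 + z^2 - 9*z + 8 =4*b^2 + 24*b + z^2 + z*(-4*b - 12) - 85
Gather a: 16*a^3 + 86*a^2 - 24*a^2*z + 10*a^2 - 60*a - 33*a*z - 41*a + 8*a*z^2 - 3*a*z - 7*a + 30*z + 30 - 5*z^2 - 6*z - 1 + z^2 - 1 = 16*a^3 + a^2*(96 - 24*z) + a*(8*z^2 - 36*z - 108) - 4*z^2 + 24*z + 28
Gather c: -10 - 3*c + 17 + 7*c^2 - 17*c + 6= 7*c^2 - 20*c + 13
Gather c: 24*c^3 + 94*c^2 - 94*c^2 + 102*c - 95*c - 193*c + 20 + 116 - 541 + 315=24*c^3 - 186*c - 90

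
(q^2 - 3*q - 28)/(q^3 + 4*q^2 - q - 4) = (q - 7)/(q^2 - 1)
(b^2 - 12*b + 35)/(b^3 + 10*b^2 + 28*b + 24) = (b^2 - 12*b + 35)/(b^3 + 10*b^2 + 28*b + 24)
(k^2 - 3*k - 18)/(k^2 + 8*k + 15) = (k - 6)/(k + 5)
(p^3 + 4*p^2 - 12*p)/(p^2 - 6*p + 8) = p*(p + 6)/(p - 4)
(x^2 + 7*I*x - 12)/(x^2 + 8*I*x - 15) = (x + 4*I)/(x + 5*I)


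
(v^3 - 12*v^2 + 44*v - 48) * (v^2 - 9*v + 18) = v^5 - 21*v^4 + 170*v^3 - 660*v^2 + 1224*v - 864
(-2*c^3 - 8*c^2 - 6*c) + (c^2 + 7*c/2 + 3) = -2*c^3 - 7*c^2 - 5*c/2 + 3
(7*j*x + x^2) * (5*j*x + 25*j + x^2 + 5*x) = 35*j^2*x^2 + 175*j^2*x + 12*j*x^3 + 60*j*x^2 + x^4 + 5*x^3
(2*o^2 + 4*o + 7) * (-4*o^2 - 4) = -8*o^4 - 16*o^3 - 36*o^2 - 16*o - 28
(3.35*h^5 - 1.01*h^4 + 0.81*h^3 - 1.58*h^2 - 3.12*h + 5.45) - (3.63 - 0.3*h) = 3.35*h^5 - 1.01*h^4 + 0.81*h^3 - 1.58*h^2 - 2.82*h + 1.82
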